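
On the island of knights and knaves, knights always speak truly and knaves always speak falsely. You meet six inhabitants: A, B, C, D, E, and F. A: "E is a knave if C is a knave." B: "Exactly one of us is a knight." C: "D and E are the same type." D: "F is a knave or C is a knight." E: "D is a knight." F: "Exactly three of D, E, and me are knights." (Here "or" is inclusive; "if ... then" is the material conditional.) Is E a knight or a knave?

E is a knight.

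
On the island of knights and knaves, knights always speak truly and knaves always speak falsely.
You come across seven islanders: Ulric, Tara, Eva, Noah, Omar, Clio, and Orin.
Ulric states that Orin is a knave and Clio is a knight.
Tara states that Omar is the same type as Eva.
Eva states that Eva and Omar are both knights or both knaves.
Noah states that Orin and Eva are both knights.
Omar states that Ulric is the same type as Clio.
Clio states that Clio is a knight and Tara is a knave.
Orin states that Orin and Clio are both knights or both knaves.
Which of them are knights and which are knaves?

As a knight, Ulric's statement "Orin is a knave and Clio is a knight" should be true; it is.
Tara is a knave; "Omar is the same type as Eva" is False, as required.
Since Eva is a knave, "Eva and Omar are both knights or both knaves" needs to be False, which holds.
As a knave, Noah's statement "Orin and Eva are both knights" should be False; it is.
Omar is a knight; "Ulric is the same type as Clio" is true, as required.
Clio (knight): "Clio is a knight and Tara is a knave" — true. ✓
Since Orin is a knave, "Orin and Clio are both knights or both knaves" needs to be False, which holds.

Ulric is a knight, Tara is a knave, Eva is a knave, Noah is a knave, Omar is a knight, Clio is a knight, and Orin is a knave.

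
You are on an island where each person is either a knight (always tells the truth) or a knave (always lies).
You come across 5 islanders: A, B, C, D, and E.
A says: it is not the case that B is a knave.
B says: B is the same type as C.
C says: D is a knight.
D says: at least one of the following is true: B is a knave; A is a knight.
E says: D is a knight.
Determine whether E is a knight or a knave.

E is a knight.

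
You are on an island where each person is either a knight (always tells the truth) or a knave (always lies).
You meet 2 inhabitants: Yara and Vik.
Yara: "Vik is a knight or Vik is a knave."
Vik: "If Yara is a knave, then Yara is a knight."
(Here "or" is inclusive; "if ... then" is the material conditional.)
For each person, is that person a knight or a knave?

As a knight, Yara's statement "Vik is a knight or Vik is a knave" should be true; it is.
Vik (knight): "if Yara is a knave, then Yara is a knight" — true. ✓

Yara is a knight and Vik is a knight.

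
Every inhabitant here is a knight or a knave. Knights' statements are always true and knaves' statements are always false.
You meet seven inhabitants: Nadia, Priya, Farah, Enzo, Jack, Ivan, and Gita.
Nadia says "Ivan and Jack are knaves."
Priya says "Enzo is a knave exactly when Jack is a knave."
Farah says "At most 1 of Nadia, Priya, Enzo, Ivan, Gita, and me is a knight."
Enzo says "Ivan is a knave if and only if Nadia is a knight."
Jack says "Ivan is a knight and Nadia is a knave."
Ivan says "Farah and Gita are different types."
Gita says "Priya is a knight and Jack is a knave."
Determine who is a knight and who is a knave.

Nadia is a knight, Priya is a knave, Farah is a knave, Enzo is a knight, Jack is a knave, Ivan is a knave, and Gita is a knave.

Nadia is a knight, and the claim "Ivan and Jack are knaves" is indeed true.
Priya is a knave, so "Enzo is a knave exactly when Jack is a knave" must be False — and it is.
As a knave, Farah's statement "at most 1 of Nadia, Priya, Enzo, Ivan, Gita, and me is a knight" should be False; it is.
Enzo is a knight; "Ivan is a knave if and only if Nadia is a knight" is true, as required.
Jack is a knave, so "Ivan is a knight and Nadia is a knave" must be False — and it is.
As a knave, Ivan's statement "Farah and Gita are different types" should be False; it is.
Gita (knave): "Priya is a knight and Jack is a knave" — False. ✓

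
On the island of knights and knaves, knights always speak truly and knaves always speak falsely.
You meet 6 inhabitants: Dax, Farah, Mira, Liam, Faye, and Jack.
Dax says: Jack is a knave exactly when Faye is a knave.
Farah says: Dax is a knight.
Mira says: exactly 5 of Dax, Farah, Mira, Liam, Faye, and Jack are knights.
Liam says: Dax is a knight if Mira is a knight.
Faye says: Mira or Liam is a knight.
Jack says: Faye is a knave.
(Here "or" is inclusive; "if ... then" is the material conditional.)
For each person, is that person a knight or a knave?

Knights: Liam and Faye. Knaves: Dax, Farah, Mira, and Jack.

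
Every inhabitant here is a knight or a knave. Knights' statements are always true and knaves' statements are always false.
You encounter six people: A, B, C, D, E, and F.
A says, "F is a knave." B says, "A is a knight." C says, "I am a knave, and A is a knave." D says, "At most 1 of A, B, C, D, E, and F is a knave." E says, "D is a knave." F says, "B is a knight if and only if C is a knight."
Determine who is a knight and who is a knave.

A is a knight, and the claim "F is a knave" is indeed true.
B is a knight; "A is a knight" is true, as required.
C is a knave, and the claim "I am a knave, and A is a knave" is indeed False.
Since D is a knave, "at most 1 of A, B, C, D, E, and F is a knave" needs to be False, which holds.
Since E is a knight, "D is a knave" needs to be true, which holds.
Since F is a knave, "B is a knight if and only if C is a knight" needs to be False, which holds.

A is a knight, B is a knight, C is a knave, D is a knave, E is a knight, and F is a knave.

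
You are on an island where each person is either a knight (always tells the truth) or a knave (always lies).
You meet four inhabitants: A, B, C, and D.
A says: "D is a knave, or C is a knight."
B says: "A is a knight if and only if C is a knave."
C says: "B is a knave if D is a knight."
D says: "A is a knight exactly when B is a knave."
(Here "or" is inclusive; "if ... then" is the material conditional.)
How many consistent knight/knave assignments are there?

Consistent assignments:
  A=knight, B=knave, C=knight, D=knight

1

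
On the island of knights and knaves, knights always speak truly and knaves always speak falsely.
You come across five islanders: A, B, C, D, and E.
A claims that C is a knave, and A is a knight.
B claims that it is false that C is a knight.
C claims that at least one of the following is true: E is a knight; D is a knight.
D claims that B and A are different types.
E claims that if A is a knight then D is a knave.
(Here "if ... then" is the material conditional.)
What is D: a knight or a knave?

D is a knave.

Consistent assignments: {A=knave, B=knave, C=knight, D=knave, E=knight}
In every consistent assignment, D is a knave.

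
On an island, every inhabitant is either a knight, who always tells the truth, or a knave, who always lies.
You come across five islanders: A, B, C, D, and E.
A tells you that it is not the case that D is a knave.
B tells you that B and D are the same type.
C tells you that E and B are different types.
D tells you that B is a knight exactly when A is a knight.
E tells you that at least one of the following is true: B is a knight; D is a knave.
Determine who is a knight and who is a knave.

Since A is a knight, "it is not the case that D is a knave" needs to be true, which holds.
As a knight, B's statement "B and D are the same type" should be true; it is.
C (knave): "E and B are different types" — false. ✓
D (knight): "B is a knight exactly when A is a knight" — true. ✓
E is a knight; "at least one of the following is true: B is a knight; D is a knave" is true, as required.

A is a knight, B is a knight, C is a knave, D is a knight, and E is a knight.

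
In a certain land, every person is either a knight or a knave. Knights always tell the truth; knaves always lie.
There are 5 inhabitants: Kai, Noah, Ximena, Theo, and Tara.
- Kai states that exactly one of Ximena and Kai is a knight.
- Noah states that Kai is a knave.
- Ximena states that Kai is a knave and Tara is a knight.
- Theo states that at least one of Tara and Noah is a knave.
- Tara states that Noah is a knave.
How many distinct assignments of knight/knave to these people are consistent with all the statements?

2

Consistent assignments:
  Kai=knight, Noah=knave, Ximena=knave, Theo=knight, Tara=knight
  Kai=knave, Noah=knight, Ximena=knave, Theo=knight, Tara=knave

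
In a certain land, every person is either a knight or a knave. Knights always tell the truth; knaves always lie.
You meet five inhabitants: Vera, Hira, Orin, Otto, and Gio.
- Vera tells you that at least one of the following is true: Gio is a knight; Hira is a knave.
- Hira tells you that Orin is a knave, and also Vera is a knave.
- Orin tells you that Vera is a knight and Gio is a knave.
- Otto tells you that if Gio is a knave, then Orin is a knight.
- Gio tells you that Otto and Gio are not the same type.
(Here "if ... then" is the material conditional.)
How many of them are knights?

1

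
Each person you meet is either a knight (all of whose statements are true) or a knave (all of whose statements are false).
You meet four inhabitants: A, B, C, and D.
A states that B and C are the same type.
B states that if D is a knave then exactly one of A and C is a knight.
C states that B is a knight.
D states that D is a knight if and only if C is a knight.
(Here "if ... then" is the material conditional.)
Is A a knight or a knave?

A is a knight.

Consistent assignments: {A=knight, B=knight, C=knight, D=knight}
In every consistent assignment, A is a knight.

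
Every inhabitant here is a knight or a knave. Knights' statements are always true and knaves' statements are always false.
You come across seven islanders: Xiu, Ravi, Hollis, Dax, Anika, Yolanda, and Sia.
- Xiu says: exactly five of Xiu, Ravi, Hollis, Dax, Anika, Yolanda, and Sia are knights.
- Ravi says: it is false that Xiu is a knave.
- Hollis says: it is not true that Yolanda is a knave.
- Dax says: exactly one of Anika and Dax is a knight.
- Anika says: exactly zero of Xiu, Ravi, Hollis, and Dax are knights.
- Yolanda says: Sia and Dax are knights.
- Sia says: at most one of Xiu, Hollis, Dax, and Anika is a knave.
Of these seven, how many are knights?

1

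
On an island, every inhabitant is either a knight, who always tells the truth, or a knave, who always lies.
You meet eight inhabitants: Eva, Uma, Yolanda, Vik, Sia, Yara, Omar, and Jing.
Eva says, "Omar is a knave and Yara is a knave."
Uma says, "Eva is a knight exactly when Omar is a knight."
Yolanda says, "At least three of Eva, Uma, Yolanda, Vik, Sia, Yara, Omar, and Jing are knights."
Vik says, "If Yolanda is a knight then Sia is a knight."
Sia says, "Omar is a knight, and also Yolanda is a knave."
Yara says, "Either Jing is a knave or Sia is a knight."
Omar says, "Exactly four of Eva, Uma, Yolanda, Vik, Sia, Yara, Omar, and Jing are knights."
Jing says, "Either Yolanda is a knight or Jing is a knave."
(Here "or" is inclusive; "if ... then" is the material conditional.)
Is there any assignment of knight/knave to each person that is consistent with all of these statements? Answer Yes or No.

Yes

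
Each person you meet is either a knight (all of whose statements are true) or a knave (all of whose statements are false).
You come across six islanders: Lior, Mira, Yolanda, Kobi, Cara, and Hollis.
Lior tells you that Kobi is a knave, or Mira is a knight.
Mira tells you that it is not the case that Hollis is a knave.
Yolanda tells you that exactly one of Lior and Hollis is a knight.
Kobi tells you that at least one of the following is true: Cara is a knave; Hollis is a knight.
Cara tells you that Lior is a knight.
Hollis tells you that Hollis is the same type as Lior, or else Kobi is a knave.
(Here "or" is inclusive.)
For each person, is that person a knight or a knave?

Knights: Lior, Mira, Kobi, Cara, and Hollis. Knaves: Yolanda.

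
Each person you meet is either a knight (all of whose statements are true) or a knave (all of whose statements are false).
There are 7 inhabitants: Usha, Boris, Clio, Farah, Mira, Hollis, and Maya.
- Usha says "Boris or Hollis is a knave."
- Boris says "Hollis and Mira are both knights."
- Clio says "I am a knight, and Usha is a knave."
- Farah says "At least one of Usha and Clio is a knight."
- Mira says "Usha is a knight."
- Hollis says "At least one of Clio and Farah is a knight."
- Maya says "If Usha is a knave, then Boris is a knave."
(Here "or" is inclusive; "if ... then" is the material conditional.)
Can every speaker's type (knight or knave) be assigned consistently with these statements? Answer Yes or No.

No

Checking all 128 assignments, each has at least one speaker whose statement's truth value contradicts their type.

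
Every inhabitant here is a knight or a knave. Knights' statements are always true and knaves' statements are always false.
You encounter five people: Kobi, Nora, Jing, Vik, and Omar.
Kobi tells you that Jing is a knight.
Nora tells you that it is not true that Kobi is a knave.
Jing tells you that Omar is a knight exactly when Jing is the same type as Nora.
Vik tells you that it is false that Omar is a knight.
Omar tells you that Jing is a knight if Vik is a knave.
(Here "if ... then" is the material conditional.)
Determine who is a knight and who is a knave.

As a knight, Kobi's statement "Jing is a knight" should be true; it is.
Nora is a knight, and the claim "it is not true that Kobi is a knave" is indeed true.
Jing (knight): "Omar is a knight exactly when Jing is the same type as Nora" — true. ✓
As a knave, Vik's statement "it is false that Omar is a knight" should be false; it is.
Omar is a knight, so "Jing is a knight if Vik is a knave" must be true — and it is.

Knights: Kobi, Nora, Jing, and Omar. Knaves: Vik.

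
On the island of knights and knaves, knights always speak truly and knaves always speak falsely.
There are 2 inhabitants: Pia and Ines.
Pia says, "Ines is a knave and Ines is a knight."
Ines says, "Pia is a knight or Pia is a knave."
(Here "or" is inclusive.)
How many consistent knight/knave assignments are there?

1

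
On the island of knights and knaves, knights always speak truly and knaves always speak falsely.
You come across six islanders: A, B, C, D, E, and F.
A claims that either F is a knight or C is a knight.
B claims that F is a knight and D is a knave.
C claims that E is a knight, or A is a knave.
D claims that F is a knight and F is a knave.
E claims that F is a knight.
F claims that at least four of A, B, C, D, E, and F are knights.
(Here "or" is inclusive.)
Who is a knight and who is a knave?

A (knight): "either F is a knight or C is a knight" — true. ✓
B is a knight, so "F is a knight and D is a knave" must be true — and it is.
C (knight): "E is a knight, or A is a knave" — true. ✓
Since D is a knave, "F is a knight and F is a knave" needs to be false, which holds.
E is a knight, so "F is a knight" must be true — and it is.
As a knight, F's statement "at least four of A, B, C, D, E, and F are knights" should be true; it is.

A is a knight, B is a knight, C is a knight, D is a knave, E is a knight, and F is a knight.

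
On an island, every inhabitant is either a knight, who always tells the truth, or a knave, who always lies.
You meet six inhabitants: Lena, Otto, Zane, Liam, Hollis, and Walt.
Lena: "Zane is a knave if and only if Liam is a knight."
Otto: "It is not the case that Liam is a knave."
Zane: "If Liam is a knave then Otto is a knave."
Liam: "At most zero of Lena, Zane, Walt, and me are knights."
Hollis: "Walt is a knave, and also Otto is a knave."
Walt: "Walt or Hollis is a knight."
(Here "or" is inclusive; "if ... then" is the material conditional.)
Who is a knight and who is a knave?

Lena is a knight, Otto is a knave, Zane is a knight, Liam is a knave, Hollis is a knave, and Walt is a knight.

Lena is a knight, and the claim "Zane is a knave if and only if Liam is a knight" is indeed True.
Otto (knave): "it is not the case that Liam is a knave" — False. ✓
Since Zane is a knight, "if Liam is a knave then Otto is a knave" needs to be True, which holds.
As a knave, Liam's statement "at most zero of Lena, Zane, Walt, and me are knights" should be False; it is.
As a knave, Hollis's statement "Walt is a knave, and also Otto is a knave" should be False; it is.
Since Walt is a knight, "Walt or Hollis is a knight" needs to be True, which holds.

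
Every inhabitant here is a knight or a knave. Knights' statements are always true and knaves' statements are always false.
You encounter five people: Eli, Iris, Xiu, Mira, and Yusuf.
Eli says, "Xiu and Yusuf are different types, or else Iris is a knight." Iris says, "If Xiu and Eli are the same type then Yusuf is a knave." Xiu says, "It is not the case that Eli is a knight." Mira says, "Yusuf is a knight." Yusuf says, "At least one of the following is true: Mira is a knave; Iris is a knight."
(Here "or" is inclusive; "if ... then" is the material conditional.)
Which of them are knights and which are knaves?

Eli is a knight, so "Xiu and Yusuf are different types, or else Iris is a knight" must be True — and it is.
Since Iris is a knight, "if Xiu and Eli are the same type then Yusuf is a knave" needs to be True, which holds.
Xiu is a knave; "it is not the case that Eli is a knight" is False, as required.
Mira is a knight, and the claim "Yusuf is a knight" is indeed True.
Yusuf is a knight, so "at least one of the following is true: Mira is a knave; Iris is a knight" must be True — and it is.

Eli is a knight, Iris is a knight, Xiu is a knave, Mira is a knight, and Yusuf is a knight.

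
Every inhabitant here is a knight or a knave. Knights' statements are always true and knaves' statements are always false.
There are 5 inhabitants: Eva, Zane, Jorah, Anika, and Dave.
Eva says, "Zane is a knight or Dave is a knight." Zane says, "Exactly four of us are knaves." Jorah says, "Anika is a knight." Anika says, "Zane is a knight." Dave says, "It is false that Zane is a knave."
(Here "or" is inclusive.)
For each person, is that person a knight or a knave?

Eva (knave): "Zane is a knight or Dave is a knight" — false. ✓
Zane is a knave, so "exactly four of us are knaves" must be false — and it is.
Jorah is a knave, and the claim "Anika is a knight" is indeed false.
Since Anika is a knave, "Zane is a knight" needs to be false, which holds.
Dave is a knave, and the claim "it is false that Zane is a knave" is indeed false.

Eva is a knave, Zane is a knave, Jorah is a knave, Anika is a knave, and Dave is a knave.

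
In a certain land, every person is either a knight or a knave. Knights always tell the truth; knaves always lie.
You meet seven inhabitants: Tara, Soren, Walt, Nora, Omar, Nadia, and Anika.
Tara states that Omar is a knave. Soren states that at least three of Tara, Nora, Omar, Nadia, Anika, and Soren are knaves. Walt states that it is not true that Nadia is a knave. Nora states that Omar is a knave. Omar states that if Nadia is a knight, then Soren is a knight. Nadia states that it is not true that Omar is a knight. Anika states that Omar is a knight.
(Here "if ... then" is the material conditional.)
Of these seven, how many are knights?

The unique consistent assignment is Tara=knave, Soren=knight, Walt=knave, Nora=knave, Omar=knight, Nadia=knave, Anika=knight.
That has 3 knights.

3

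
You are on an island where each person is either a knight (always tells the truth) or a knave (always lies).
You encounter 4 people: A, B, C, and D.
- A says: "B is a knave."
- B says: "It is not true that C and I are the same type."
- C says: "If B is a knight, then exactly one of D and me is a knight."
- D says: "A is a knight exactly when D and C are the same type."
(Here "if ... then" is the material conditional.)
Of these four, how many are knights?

The unique consistent assignment is A=knave, B=knight, C=knave, D=knave.
That has 1 knight.

1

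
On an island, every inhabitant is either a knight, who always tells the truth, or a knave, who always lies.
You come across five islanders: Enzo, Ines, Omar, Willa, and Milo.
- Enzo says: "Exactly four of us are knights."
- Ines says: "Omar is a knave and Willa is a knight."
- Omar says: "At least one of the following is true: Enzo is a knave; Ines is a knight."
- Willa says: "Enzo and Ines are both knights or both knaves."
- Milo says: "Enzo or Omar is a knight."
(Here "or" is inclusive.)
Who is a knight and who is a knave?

Enzo is a knave, and the claim "exactly four of us are knights" is indeed False.
Ines (knave): "Omar is a knave and Willa is a knight" — False. ✓
Since Omar is a knight, "at least one of the following is true: Enzo is a knave; Ines is a knight" needs to be true, which holds.
Since Willa is a knight, "Enzo and Ines are both knights or both knaves" needs to be true, which holds.
As a knight, Milo's statement "Enzo or Omar is a knight" should be true; it is.

Knights: Omar, Willa, and Milo. Knaves: Enzo and Ines.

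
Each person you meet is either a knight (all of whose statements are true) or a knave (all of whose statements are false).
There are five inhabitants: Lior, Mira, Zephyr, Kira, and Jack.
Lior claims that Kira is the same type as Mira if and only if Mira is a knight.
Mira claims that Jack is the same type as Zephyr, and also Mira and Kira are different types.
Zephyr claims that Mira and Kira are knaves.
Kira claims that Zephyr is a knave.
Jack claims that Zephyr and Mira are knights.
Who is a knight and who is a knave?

Lior is a knave, Mira is a knave, Zephyr is a knight, Kira is a knave, and Jack is a knave.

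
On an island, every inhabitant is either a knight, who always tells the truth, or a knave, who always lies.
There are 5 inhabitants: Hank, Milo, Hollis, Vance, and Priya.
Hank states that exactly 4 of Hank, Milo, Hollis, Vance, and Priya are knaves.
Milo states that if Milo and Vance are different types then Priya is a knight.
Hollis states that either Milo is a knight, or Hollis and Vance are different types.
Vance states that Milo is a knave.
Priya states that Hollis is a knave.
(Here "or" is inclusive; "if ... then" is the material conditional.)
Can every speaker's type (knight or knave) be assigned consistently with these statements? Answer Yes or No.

No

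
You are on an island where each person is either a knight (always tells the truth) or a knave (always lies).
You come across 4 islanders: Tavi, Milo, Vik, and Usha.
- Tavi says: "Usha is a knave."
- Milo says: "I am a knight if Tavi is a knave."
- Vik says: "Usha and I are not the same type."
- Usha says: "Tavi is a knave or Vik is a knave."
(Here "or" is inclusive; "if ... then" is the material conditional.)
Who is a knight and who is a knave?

Knights: Tavi, Milo, and Vik. Knaves: Usha.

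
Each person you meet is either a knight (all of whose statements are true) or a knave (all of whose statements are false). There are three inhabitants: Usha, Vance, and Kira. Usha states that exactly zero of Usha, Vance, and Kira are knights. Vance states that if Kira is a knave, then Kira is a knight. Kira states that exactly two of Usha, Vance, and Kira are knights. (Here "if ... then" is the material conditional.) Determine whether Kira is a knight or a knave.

Kira is a knight.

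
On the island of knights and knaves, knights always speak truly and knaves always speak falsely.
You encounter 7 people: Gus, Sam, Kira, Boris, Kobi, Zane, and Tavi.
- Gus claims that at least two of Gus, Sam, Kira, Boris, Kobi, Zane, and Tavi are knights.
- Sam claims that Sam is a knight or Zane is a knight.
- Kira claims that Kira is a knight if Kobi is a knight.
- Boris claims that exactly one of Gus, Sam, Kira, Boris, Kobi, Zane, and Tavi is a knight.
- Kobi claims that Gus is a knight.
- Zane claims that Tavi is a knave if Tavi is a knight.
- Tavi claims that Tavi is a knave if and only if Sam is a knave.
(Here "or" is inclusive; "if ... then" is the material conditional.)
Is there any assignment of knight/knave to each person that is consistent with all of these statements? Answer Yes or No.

One consistent assignment: Gus=knight, Sam=knight, Kira=knight, Boris=knave, Kobi=knight, Zane=knight, Tavi=knave.

Yes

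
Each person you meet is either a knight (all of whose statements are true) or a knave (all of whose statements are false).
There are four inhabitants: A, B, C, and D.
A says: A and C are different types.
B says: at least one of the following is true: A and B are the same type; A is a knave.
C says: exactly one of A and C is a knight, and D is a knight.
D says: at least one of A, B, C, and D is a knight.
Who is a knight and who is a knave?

Suppose A is a knight. Then A's statement "A and C are different types" would have to be true. Checking the 8 ways to assign the others, none is consistent with every speaker.
(For instance, with B=knight, C=knave, D=knight, C's claim "exactly one of A and C is a knight, and D is a knight" comes out true where it would need to be false.)
So A must be a knave, making "A and C are different types" false. Taking A=knave, B=knight, C=knave, D=knight, each remaining statement checks out:
  B (knight): "at least one of the following is true: A and B are the same type; A is a knave" — true. ✓
  C (knave): "exactly one of A and C is a knight, and D is a knight" — false. ✓
  D (knight): "at least one of A, B, C, and D is a knight" — true. ✓
This is the unique consistent assignment.

A is a knave, B is a knight, C is a knave, and D is a knight.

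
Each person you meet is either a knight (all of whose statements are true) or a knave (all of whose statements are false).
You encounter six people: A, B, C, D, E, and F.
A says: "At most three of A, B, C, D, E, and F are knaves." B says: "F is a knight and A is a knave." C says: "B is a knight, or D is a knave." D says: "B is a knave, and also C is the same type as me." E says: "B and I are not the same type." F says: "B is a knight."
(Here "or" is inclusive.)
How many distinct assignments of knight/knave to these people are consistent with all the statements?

3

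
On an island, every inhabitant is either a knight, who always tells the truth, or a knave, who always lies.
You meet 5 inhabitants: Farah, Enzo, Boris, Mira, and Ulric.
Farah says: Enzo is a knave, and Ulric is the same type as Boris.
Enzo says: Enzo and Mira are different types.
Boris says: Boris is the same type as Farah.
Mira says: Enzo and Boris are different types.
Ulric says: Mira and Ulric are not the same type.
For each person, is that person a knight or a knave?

Farah is a knight, Enzo is a knave, Boris is a knave, Mira is a knave, and Ulric is a knave.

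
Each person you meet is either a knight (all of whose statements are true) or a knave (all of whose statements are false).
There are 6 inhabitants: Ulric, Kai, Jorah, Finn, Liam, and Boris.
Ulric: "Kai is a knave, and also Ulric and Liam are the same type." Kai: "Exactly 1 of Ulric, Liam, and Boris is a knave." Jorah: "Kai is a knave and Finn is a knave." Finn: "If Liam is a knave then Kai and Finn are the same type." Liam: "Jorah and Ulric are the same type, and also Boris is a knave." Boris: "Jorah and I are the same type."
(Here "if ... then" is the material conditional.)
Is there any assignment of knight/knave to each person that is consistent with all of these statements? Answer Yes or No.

No

Checking all 64 assignments, each has at least one speaker whose statement's truth value contradicts their type.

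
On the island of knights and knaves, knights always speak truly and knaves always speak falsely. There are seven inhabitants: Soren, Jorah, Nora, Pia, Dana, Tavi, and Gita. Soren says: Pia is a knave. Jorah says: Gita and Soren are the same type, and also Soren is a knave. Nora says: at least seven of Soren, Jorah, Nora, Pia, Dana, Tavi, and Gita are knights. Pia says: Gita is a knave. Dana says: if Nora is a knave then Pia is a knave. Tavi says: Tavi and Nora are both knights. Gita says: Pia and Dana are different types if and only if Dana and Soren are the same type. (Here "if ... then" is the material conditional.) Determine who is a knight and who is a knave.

Soren is a knight; "Pia is a knave" is true, as required.
Jorah is a knave, and the claim "Gita and Soren are the same type, and also Soren is a knave" is indeed false.
Since Nora is a knave, "at least seven of Soren, Jorah, Nora, Pia, Dana, Tavi, and Gita are knights" needs to be false, which holds.
Pia is a knave, and the claim "Gita is a knave" is indeed false.
Dana is a knight, and the claim "if Nora is a knave then Pia is a knave" is indeed true.
Tavi is a knave, and the claim "Tavi and Nora are both knights" is indeed false.
Gita (knight): "Pia and Dana are different types if and only if Dana and Soren are the same type" — true. ✓

Knights: Soren, Dana, and Gita. Knaves: Jorah, Nora, Pia, and Tavi.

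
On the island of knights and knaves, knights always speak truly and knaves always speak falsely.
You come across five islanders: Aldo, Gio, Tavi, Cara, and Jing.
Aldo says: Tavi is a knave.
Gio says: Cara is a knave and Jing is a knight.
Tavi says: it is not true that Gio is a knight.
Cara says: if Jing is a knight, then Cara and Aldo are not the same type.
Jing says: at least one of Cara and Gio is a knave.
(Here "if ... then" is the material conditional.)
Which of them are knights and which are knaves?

Suppose Aldo is a knight. Then Aldo's statement "Tavi is a knave" would have to be true. Checking the 16 ways to assign the others, none is consistent with every speaker.
(For instance, with Gio=knave, Tavi=knight, Cara=knight, Jing=knight, Aldo's claim "Tavi is a knave" comes out false where it would need to be true.)
So Aldo must be a knave, making "Tavi is a knave" false. Taking Aldo=knave, Gio=knave, Tavi=knight, Cara=knight, Jing=knight, each remaining statement checks out:
  Gio (knave): "Cara is a knave and Jing is a knight" — false. ✓
  Tavi (knight): "it is not true that Gio is a knight" — true. ✓
  Cara (knight): "if Jing is a knight, then Cara and Aldo are not the same type" — true. ✓
  Jing (knight): "at least one of Cara and Gio is a knave" — true. ✓
This is the unique consistent assignment.

Aldo is a knave, Gio is a knave, Tavi is a knight, Cara is a knight, and Jing is a knight.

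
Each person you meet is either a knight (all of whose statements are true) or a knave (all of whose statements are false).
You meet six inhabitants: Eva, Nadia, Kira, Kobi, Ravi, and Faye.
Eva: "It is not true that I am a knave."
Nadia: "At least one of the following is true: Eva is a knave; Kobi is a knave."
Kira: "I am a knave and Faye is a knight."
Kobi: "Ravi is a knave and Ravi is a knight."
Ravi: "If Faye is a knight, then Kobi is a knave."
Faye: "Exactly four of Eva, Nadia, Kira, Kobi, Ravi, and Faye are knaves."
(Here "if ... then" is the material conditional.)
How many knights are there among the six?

3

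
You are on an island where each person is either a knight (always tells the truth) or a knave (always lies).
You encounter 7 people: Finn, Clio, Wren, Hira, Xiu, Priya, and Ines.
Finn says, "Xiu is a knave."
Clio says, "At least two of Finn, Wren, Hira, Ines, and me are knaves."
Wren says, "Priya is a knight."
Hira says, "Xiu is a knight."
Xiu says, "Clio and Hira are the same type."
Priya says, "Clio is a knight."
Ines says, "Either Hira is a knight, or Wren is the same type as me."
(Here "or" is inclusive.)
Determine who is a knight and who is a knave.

Finn is a knight, so "Xiu is a knave" must be True — and it is.
Clio is a knight, and the claim "at least two of Finn, Wren, Hira, Ines, and me are knaves" is indeed True.
Since Wren is a knight, "Priya is a knight" needs to be True, which holds.
As a knave, Hira's statement "Xiu is a knight" should be false; it is.
Xiu is a knave, and the claim "Clio and Hira are the same type" is indeed false.
Priya is a knight, so "Clio is a knight" must be True — and it is.
Since Ines is a knave, "either Hira is a knight, or Wren is the same type as me" needs to be false, which holds.

Finn is a knight, Clio is a knight, Wren is a knight, Hira is a knave, Xiu is a knave, Priya is a knight, and Ines is a knave.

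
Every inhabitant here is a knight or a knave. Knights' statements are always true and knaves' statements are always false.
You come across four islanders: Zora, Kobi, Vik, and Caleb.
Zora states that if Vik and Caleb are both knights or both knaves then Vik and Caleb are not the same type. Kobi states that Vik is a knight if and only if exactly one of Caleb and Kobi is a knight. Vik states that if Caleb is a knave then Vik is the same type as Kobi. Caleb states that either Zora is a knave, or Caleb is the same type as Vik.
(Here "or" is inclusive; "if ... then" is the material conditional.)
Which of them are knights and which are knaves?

Zora is a knight, Kobi is a knight, Vik is a knight, and Caleb is a knave.

Zora is a knight; "if Vik and Caleb are both knights or both knaves then Vik and Caleb are not the same type" is true, as required.
Kobi is a knight, and the claim "Vik is a knight if and only if exactly one of Caleb and Kobi is a knight" is indeed true.
Vik is a knight, and the claim "if Caleb is a knave then Vik is the same type as Kobi" is indeed true.
Caleb is a knave; "either Zora is a knave, or Caleb is the same type as Vik" is false, as required.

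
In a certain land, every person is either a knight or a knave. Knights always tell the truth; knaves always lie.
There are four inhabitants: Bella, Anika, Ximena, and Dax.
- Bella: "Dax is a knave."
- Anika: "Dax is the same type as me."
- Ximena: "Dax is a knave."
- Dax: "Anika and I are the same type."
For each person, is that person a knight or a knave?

Bella is a knave, Anika is a knight, Ximena is a knave, and Dax is a knight.

Suppose Bella is a knight. Then Bella's statement "Dax is a knave" would have to be true. Checking the 8 ways to assign the others, none is consistent with every speaker.
(For instance, with Anika=knight, Ximena=knave, Dax=knight, Bella's claim "Dax is a knave" comes out false where it would need to be true.)
So Bella must be a knave, making "Dax is a knave" false. Taking Bella=knave, Anika=knight, Ximena=knave, Dax=knight, each remaining statement checks out:
  Anika (knight): "Dax is the same type as me" — true. ✓
  Ximena (knave): "Dax is a knave" — false. ✓
  Dax (knight): "Anika and I are the same type" — true. ✓
This is the unique consistent assignment.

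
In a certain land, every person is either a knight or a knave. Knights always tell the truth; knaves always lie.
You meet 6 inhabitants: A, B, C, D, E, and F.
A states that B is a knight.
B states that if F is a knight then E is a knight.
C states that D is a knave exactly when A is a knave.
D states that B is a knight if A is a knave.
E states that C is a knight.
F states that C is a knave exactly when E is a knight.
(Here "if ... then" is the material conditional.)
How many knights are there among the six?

5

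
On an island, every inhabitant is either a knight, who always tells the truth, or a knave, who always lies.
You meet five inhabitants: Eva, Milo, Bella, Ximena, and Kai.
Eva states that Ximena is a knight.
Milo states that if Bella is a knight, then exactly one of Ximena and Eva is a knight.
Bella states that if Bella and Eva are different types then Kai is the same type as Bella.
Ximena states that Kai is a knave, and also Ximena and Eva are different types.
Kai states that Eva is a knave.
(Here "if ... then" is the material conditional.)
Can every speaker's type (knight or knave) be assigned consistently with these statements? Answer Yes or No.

Yes

One consistent assignment: Eva=knave, Milo=knave, Bella=knight, Ximena=knave, Kai=knight.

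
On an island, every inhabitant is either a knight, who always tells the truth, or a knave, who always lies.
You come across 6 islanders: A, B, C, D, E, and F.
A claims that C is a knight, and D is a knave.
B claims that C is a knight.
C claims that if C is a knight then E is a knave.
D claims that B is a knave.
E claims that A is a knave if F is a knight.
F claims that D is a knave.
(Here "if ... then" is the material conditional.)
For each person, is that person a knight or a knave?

A is a knight; "C is a knight, and D is a knave" is true, as required.
B is a knight; "C is a knight" is true, as required.
C is a knight, and the claim "if C is a knight then E is a knave" is indeed true.
D (knave): "B is a knave" — false. ✓
Since E is a knave, "A is a knave if F is a knight" needs to be false, which holds.
Since F is a knight, "D is a knave" needs to be true, which holds.

Knights: A, B, C, and F. Knaves: D and E.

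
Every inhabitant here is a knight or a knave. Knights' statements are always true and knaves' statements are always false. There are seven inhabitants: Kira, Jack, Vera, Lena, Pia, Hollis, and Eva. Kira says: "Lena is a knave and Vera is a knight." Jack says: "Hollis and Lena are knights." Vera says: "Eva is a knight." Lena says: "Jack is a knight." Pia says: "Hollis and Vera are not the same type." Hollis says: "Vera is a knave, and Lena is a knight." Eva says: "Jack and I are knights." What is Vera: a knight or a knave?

Vera is a knave.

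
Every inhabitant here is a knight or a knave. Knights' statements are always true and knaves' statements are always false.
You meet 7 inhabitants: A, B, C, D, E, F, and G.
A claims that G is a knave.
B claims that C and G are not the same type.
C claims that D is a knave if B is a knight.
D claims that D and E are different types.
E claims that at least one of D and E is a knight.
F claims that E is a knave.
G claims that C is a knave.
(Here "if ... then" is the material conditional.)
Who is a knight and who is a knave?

A is a knight, B is a knight, C is a knight, D is a knave, E is a knave, F is a knight, and G is a knave.

A is a knight, and the claim "G is a knave" is indeed true.
B is a knight; "C and G are not the same type" is true, as required.
C (knight): "D is a knave if B is a knight" — true. ✓
D is a knave; "D and E are different types" is false, as required.
As a knave, E's statement "at least one of D and E is a knight" should be false; it is.
F is a knight; "E is a knave" is true, as required.
As a knave, G's statement "C is a knave" should be false; it is.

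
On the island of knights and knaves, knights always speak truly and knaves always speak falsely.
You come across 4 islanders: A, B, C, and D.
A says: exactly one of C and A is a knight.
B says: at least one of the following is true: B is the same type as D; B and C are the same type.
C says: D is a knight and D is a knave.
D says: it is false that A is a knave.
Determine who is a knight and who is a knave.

As a knight, A's statement "exactly one of C and A is a knight" should be true; it is.
B is a knight, and the claim "at least one of the following is true: B is the same type as D; B and C are the same type" is indeed true.
Since C is a knave, "D is a knight and D is a knave" needs to be False, which holds.
Since D is a knight, "it is false that A is a knave" needs to be true, which holds.

A is a knight, B is a knight, C is a knave, and D is a knight.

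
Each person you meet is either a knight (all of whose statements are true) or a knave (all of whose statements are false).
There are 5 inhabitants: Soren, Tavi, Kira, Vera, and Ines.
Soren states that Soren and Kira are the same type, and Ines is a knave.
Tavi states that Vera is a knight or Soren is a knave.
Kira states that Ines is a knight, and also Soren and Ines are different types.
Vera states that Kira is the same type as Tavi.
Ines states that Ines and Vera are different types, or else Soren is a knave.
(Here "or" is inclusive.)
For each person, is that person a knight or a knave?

Knights: Tavi, Kira, Vera, and Ines. Knaves: Soren.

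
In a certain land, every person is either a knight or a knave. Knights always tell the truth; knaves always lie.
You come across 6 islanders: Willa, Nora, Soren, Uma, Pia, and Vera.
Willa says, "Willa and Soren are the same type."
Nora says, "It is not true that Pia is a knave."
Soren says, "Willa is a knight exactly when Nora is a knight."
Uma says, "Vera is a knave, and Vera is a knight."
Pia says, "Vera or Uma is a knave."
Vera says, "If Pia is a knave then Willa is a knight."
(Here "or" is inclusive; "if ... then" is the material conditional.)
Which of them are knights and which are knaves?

Willa is a knight, Nora is a knight, Soren is a knight, Uma is a knave, Pia is a knight, and Vera is a knight.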